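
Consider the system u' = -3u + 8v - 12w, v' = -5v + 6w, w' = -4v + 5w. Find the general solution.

u(t) = -K_1e^(t) + K_3e^(-3t), v(t) = K_1e^(t) + 3K_2e^(-t), w(t) = K_1e^(t) + 2K_2e^(-t)

Coefficient matrix A = [[-3, 8, -12], [0, -5, 6], [0, -4, 5]].
det(A - λI) = 0 gives eigenvalues λ = 1, -1, -3.
For λ=1: eigenvector (-1,1,1).
For λ=-1: eigenvector (0,3,2).
For λ=-3: eigenvector (1,0,0).
General solution: K_1e^(t)(-1,1,1) + K_2e^(-t)(0,3,2) + K_3e^(-3t)(1,0,0).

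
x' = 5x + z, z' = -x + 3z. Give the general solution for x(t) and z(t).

x(t) = c_1e^(4t) + c_2te^(4t), z(t) = -c_1e^(4t) - c_2te^(4t) + c_2e^(4t)

Coefficient matrix A = [[5, 1], [-1, 3]].
Characteristic polynomial det(A - λI) = λ^2 - 8λ + 16 = 0.
Single eigenvalue λ = 4 with algebraic multiplicity 2.
Eigenvector v = (1,-1); generalized eigenvector w with (A-λI)w=v is (0,1).
General solution: e^(4t)[c_1·v + c_2·(t·v + w)].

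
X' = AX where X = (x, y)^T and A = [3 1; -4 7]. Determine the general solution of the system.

x(t) = -C_1e^(5t) - C_2te^(5t) + C_2e^(5t), y(t) = -2C_1e^(5t) - 2C_2te^(5t) + C_2e^(5t)

Coefficient matrix A = [[3, 1], [-4, 7]].
Characteristic polynomial det(A - λI) = λ^2 - 10λ + 25 = 0.
Single eigenvalue λ = 5 with algebraic multiplicity 2.
Eigenvector v = (-1,-2); generalized eigenvector w with (A-λI)w=v is (1,1).
General solution: e^(5t)[C_1·v + C_2·(t·v + w)].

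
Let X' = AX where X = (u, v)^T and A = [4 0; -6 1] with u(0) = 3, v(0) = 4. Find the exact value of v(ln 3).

-456

A = [[4,0],[-6,1]]; eigenvalues λ = 4, 1.
Eigenvectors: (1,-2) for λ=4, (0,-1) for λ=1.
From the initial condition, c_1 = 3, c_2 = -10.
v(ln 3) = (3)(3^4)(-2) + (-10)(3^1)(-1) = -456.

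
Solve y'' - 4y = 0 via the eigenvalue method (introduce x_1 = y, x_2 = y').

y(t) = c_1e^(2t) + c_2e^(-2t)

Let x_1 = y, x_2 = y'. Then x_1' = x_2 and x_2' = 4x_1.
A = [[0,1],[4,0]]; det(A-λI) = λ^2 - 4.
Eigenvalues λ = 2, -2 with eigenvectors (1,2), (1,-2).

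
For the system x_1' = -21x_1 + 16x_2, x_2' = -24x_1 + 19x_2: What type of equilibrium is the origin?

A = [[-21,16],[-24,19]]; det(A-λI) = λ^2 + 2λ - 15.
λ = -5, 3: opposite signs.

saddle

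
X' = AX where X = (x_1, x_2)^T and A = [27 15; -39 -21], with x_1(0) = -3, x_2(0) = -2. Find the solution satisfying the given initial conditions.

Coefficient matrix A = [[27, 15], [-39, -21]].
Characteristic polynomial det(A - λI) = λ^2 - 6λ + 18 = 0.
Eigenvalues λ = 3 ± 3i (complex conjugate pair).
For λ=3+3i: an eigenvector is (1,-2) - i(-2,3) = (1 + 2i, -2 - 3i).
A real fundamental pair from Re and Im of e^((3+3i)t)v: X_1 = e^(3t)(cos(3t)·(1,-2) + sin(3t)·(-2,3)), X_2 = e^(3t)(sin(3t)·(1,-2) - cos(3t)·(-2,3)).
General solution: K_1X_1 + K_2X_2.
Applying x_1(0)=-3, x_2(0)=-2 gives K_1=13, K_2=-8.

x_1(t) = -34e^(3t)sin(3t) - 3e^(3t)cos(3t), x_2(t) = 55e^(3t)sin(3t) - 2e^(3t)cos(3t)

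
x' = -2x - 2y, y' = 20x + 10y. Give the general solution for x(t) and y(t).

Coefficient matrix A = [[-2, -2], [20, 10]].
Characteristic polynomial det(A - λI) = λ^2 - 8λ + 20 = 0.
Eigenvalues λ = 4 ± 2i (complex conjugate pair).
For λ=4+2i: an eigenvector is (0,-1) - i(1,-3) = (0 - i, -1 + 3i).
A real fundamental pair from Re and Im of e^((4+2i)t)v: X_1 = e^(4t)(cos(2t)·(0,-1) + sin(2t)·(1,-3)), X_2 = e^(4t)(sin(2t)·(0,-1) - cos(2t)·(1,-3)).
General solution: C_1X_1 + C_2X_2.

x(t) = C_1e^(4t)sin(2t) - C_2e^(4t)cos(2t), y(t) = -3C_1e^(4t)sin(2t) - C_1e^(4t)cos(2t) - C_2e^(4t)sin(2t) + 3C_2e^(4t)cos(2t)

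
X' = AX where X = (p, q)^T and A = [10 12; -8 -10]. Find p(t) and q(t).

p(t) = 3K_1e^(2t) + K_2e^(-2t), q(t) = -2K_1e^(2t) - K_2e^(-2t)

Coefficient matrix A = [[10, 12], [-8, -10]].
Characteristic polynomial det(A - λI) = λ^2 - 4 = 0.
Eigenvalues λ = 2, -2.
For λ=2: (A-λI) row 1 is [8, 12], so an eigenvector is (3, -2).
For λ=-2: (A-λI) row 1 is [12, 12], so an eigenvector is (1, -1).
General solution: K_1e^(2t)(3,-2) + K_2e^(-2t)(1,-1).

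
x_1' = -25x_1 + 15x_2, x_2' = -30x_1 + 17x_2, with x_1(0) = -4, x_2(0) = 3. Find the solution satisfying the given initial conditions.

x_1(t) = 43e^(-4t)sin(3t) - 4e^(-4t)cos(3t), x_2(t) = 61e^(-4t)sin(3t) + 3e^(-4t)cos(3t)

Coefficient matrix A = [[-25, 15], [-30, 17]].
Characteristic polynomial det(A - λI) = λ^2 + 8λ + 25 = 0.
Eigenvalues λ = -4 ± 3i (complex conjugate pair).
For λ=-4+3i: an eigenvector is (-1,-1) - i(2,3) = (-1 - 2i, -1 - 3i).
A real fundamental pair from Re and Im of e^((-4+3i)t)v: X_1 = e^(-4t)(cos(3t)·(-1,-1) + sin(3t)·(2,3)), X_2 = e^(-4t)(sin(3t)·(-1,-1) - cos(3t)·(2,3)).
General solution: K_1X_1 + K_2X_2.
Applying x_1(0)=-4, x_2(0)=3 gives K_1=18, K_2=-7.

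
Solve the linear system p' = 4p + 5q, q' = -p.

Coefficient matrix A = [[4, 5], [-1, 0]].
Characteristic polynomial det(A - λI) = λ^2 - 4λ + 5 = 0.
Eigenvalues λ = 2 ± i (complex conjugate pair).
For λ=2+i: an eigenvector is (1,0) - i(2,-1) = (1 - 2i, 0 + i).
A real fundamental pair from Re and Im of e^((2+i)t)v: X_1 = e^(2t)(cos(t)·(1,0) + sin(t)·(2,-1)), X_2 = e^(2t)(sin(t)·(1,0) - cos(t)·(2,-1)).
General solution: C_1X_1 + C_2X_2.

p(t) = 2C_1e^(2t)sin(t) + C_1e^(2t)cos(t) + C_2e^(2t)sin(t) - 2C_2e^(2t)cos(t), q(t) = -C_1e^(2t)sin(t) + C_2e^(2t)cos(t)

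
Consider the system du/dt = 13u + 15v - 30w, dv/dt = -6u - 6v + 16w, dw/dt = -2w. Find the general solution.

Coefficient matrix A = [[13, 15, -30], [-6, -6, 16], [0, 0, -2]].
det(A - λI) = 0 gives eigenvalues λ = 4, 3, -2.
For λ=4: eigenvector (-5,3,0).
For λ=3: eigenvector (-3,2,0).
For λ=-2: eigenvector (4,-2,1).
General solution: c_1e^(4t)(-5,3,0) + c_2e^(3t)(-3,2,0) + c_3e^(-2t)(4,-2,1).

u(t) = -5c_1e^(4t) - 3c_2e^(3t) + 4c_3e^(-2t), v(t) = 3c_1e^(4t) + 2c_2e^(3t) - 2c_3e^(-2t), w(t) = c_3e^(-2t)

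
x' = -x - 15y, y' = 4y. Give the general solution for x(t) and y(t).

Coefficient matrix A = [[-1, -15], [0, 4]].
Characteristic polynomial det(A - λI) = λ^2 - 3λ - 4 = 0.
Eigenvalues λ = 4, -1.
For λ=4: (A-λI) row 1 is [-5, -15], so an eigenvector is (3, -1).
For λ=-1: (A-λI) row 1 is [0, -15], so an eigenvector is (1, 0).
General solution: c_1e^(4t)(3,-1) + c_2e^(-t)(1,0).

x(t) = 3c_1e^(4t) + c_2e^(-t), y(t) = -c_1e^(4t)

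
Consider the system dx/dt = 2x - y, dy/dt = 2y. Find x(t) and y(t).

x(t) = -K_1e^(2t) - K_2te^(2t) + 2K_2e^(2t), y(t) = K_2e^(2t)

Coefficient matrix A = [[2, -1], [0, 2]].
Characteristic polynomial det(A - λI) = λ^2 - 4λ + 4 = 0.
Single eigenvalue λ = 2 with algebraic multiplicity 2.
Eigenvector v = (-1,0); generalized eigenvector w with (A-λI)w=v is (2,1).
General solution: e^(2t)[K_1·v + K_2·(t·v + w)].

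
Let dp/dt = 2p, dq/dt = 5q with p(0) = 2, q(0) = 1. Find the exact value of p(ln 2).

8

A = [[2,0],[0,5]]; eigenvalues λ = 5, 2.
Eigenvectors: (0,-1) for λ=5, (1,0) for λ=2.
From the initial condition, c_1 = -1, c_2 = 2.
p(ln 2) = (-1)(2^5)(0) + (2)(2^2)(1) = 8.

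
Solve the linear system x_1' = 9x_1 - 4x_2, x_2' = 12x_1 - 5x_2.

Coefficient matrix A = [[9, -4], [12, -5]].
Characteristic polynomial det(A - λI) = λ^2 - 4λ + 3 = 0.
Eigenvalues λ = 1, 3.
For λ=1: (A-λI) row 1 is [8, -4], so an eigenvector is (-1, -2).
For λ=3: (A-λI) row 1 is [6, -4], so an eigenvector is (2, 3).
General solution: K_1e^(t)(-1,-2) + K_2e^(3t)(2,3).

x_1(t) = -K_1e^(t) + 2K_2e^(3t), x_2(t) = -2K_1e^(t) + 3K_2e^(3t)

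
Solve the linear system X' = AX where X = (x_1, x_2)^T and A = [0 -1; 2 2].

x_1(t) = -C_1e^(t)sin(t) + C_2e^(t)cos(t), x_2(t) = C_1e^(t)sin(t) + C_1e^(t)cos(t) + C_2e^(t)sin(t) - C_2e^(t)cos(t)

Coefficient matrix A = [[0, -1], [2, 2]].
Characteristic polynomial det(A - λI) = λ^2 - 2λ + 2 = 0.
Eigenvalues λ = 1 ± i (complex conjugate pair).
For λ=1+i: an eigenvector is (0,1) - i(-1,1) = (0 + i, 1 - i).
A real fundamental pair from Re and Im of e^((1+i)t)v: X_1 = e^(t)(cos(t)·(0,1) + sin(t)·(-1,1)), X_2 = e^(t)(sin(t)·(0,1) - cos(t)·(-1,1)).
General solution: C_1X_1 + C_2X_2.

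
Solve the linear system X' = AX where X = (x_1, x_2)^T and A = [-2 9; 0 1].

x_1(t) = -3c_1e^(t) + c_2e^(-2t), x_2(t) = -c_1e^(t)

Coefficient matrix A = [[-2, 9], [0, 1]].
Characteristic polynomial det(A - λI) = λ^2 + λ - 2 = 0.
Eigenvalues λ = 1, -2.
For λ=1: (A-λI) row 1 is [-3, 9], so an eigenvector is (-3, -1).
For λ=-2: (A-λI) row 1 is [0, 9], so an eigenvector is (1, 0).
General solution: c_1e^(t)(-3,-1) + c_2e^(-2t)(1,0).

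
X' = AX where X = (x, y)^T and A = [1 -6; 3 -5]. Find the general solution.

x(t) = -K_1e^(-2t)sin(3t) + K_1e^(-2t)cos(3t) + K_2e^(-2t)sin(3t) + K_2e^(-2t)cos(3t), y(t) = K_1e^(-2t)cos(3t) + K_2e^(-2t)sin(3t)

Coefficient matrix A = [[1, -6], [3, -5]].
Characteristic polynomial det(A - λI) = λ^2 + 4λ + 13 = 0.
Eigenvalues λ = -2 ± 3i (complex conjugate pair).
For λ=-2+3i: an eigenvector is (1,1) - i(-1,0) = (1 + i, 1).
A real fundamental pair from Re and Im of e^((-2+3i)t)v: X_1 = e^(-2t)(cos(3t)·(1,1) + sin(3t)·(-1,0)), X_2 = e^(-2t)(sin(3t)·(1,1) - cos(3t)·(-1,0)).
General solution: K_1X_1 + K_2X_2.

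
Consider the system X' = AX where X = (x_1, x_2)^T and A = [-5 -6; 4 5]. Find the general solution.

Coefficient matrix A = [[-5, -6], [4, 5]].
Characteristic polynomial det(A - λI) = λ^2 - 1 = 0.
Eigenvalues λ = -1, 1.
For λ=-1: (A-λI) row 1 is [-4, -6], so an eigenvector is (-3, 2).
For λ=1: (A-λI) row 1 is [-6, -6], so an eigenvector is (-1, 1).
General solution: c_1e^(-t)(-3,2) + c_2e^(t)(-1,1).

x_1(t) = -3c_1e^(-t) - c_2e^(t), x_2(t) = 2c_1e^(-t) + c_2e^(t)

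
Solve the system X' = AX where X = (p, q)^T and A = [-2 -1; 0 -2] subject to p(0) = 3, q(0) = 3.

Coefficient matrix A = [[-2, -1], [0, -2]].
Characteristic polynomial det(A - λI) = λ^2 + 4λ + 4 = 0.
Single eigenvalue λ = -2 with algebraic multiplicity 2.
Eigenvector v = (1,0); generalized eigenvector w with (A-λI)w=v is (-3,-1).
General solution: e^(-2t)[c_1·v + c_2·(t·v + w)].
Applying p(0)=3, q(0)=3 gives c_1=-6, c_2=-3.

p(t) = -3te^(-2t) + 3e^(-2t), q(t) = 3e^(-2t)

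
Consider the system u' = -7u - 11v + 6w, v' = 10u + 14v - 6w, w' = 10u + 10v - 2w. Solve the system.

Coefficient matrix A = [[-7, -11, 6], [10, 14, -6], [10, 10, -2]].
det(A - λI) = 0 gives eigenvalues λ = 3, 4, -2.
For λ=3: eigenvector (-1,2,2).
For λ=4: eigenvector (-1,1,0).
For λ=-2: eigenvector (-1,1,1).
General solution: C_1e^(3t)(-1,2,2) + C_2e^(4t)(-1,1,0) + C_3e^(-2t)(-1,1,1).

u(t) = -C_1e^(3t) - C_2e^(4t) - C_3e^(-2t), v(t) = 2C_1e^(3t) + C_2e^(4t) + C_3e^(-2t), w(t) = 2C_1e^(3t) + C_3e^(-2t)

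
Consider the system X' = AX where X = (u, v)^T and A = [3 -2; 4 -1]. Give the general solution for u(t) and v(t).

u(t) = C_1e^(t)sin(2t) - C_2e^(t)cos(2t), v(t) = C_1e^(t)sin(2t) - C_1e^(t)cos(2t) - C_2e^(t)sin(2t) - C_2e^(t)cos(2t)

Coefficient matrix A = [[3, -2], [4, -1]].
Characteristic polynomial det(A - λI) = λ^2 - 2λ + 5 = 0.
Eigenvalues λ = 1 ± 2i (complex conjugate pair).
For λ=1+2i: an eigenvector is (0,-1) - i(1,1) = (0 - i, -1 - i).
A real fundamental pair from Re and Im of e^((1+2i)t)v: X_1 = e^(t)(cos(2t)·(0,-1) + sin(2t)·(1,1)), X_2 = e^(t)(sin(2t)·(0,-1) - cos(2t)·(1,1)).
General solution: C_1X_1 + C_2X_2.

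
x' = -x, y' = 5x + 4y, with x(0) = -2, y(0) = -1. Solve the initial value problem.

x(t) = -2e^(-t), y(t) = -3e^(4t) + 2e^(-t)

Coefficient matrix A = [[-1, 0], [5, 4]].
Characteristic polynomial det(A - λI) = λ^2 - 3λ - 4 = 0.
Eigenvalues λ = 4, -1.
For λ=4: (A-λI) row 1 is [-5, 0], so an eigenvector is (0, -1).
For λ=-1: (A-λI) row 2 is [5, 5], so an eigenvector is (1, -1).
General solution: K_1e^(4t)(0,-1) + K_2e^(-t)(1,-1).
Applying x(0)=-2, y(0)=-1 gives K_1=3, K_2=-2.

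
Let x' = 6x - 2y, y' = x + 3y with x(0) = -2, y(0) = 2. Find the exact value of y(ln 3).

-486

A = [[6,-2],[1,3]]; eigenvalues λ = 5, 4.
Eigenvectors: (2,1) for λ=5, (1,1) for λ=4.
From the initial condition, c_1 = -4, c_2 = 6.
y(ln 3) = (-4)(3^5)(1) + (6)(3^4)(1) = -486.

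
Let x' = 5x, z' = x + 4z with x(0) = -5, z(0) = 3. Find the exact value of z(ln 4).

A = [[5,0],[1,4]]; eigenvalues λ = 5, 4.
Eigenvectors: (1,1) for λ=5, (0,-1) for λ=4.
From the initial condition, c_1 = -5, c_2 = -8.
z(ln 4) = (-5)(4^5)(1) + (-8)(4^4)(-1) = -3072.

-3072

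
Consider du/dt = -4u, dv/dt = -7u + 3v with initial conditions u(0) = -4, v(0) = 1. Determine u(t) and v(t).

Coefficient matrix A = [[-4, 0], [-7, 3]].
Characteristic polynomial det(A - λI) = λ^2 + λ - 12 = 0.
Eigenvalues λ = -4, 3.
For λ=-4: (A-λI) row 2 is [-7, 7], so an eigenvector is (1, 1).
For λ=3: (A-λI) row 1 is [-7, 0], so an eigenvector is (0, -1).
General solution: c_1e^(-4t)(1,1) + c_2e^(3t)(0,-1).
Applying u(0)=-4, v(0)=1 gives c_1=-4, c_2=-5.

u(t) = -4e^(-4t), v(t) = 5e^(3t) - 4e^(-4t)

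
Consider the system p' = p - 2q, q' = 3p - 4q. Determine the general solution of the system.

Coefficient matrix A = [[1, -2], [3, -4]].
Characteristic polynomial det(A - λI) = λ^2 + 3λ + 2 = 0.
Eigenvalues λ = -2, -1.
For λ=-2: (A-λI) row 1 is [3, -2], so an eigenvector is (-2, -3).
For λ=-1: (A-λI) row 1 is [2, -2], so an eigenvector is (-1, -1).
General solution: C_1e^(-2t)(-2,-3) + C_2e^(-t)(-1,-1).

p(t) = -2C_1e^(-2t) - C_2e^(-t), q(t) = -3C_1e^(-2t) - C_2e^(-t)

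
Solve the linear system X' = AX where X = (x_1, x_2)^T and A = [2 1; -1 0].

x_1(t) = c_1e^(t) + c_2te^(t) + 2c_2e^(t), x_2(t) = -c_1e^(t) - c_2te^(t) - c_2e^(t)

Coefficient matrix A = [[2, 1], [-1, 0]].
Characteristic polynomial det(A - λI) = λ^2 - 2λ + 1 = 0.
Single eigenvalue λ = 1 with algebraic multiplicity 2.
Eigenvector v = (1,-1); generalized eigenvector w with (A-λI)w=v is (2,-1).
General solution: e^(t)[c_1·v + c_2·(t·v + w)].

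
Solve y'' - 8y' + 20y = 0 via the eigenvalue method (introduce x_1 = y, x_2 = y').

y(t) = C_1e^(4t)cos(2t) + C_2e^(4t)sin(2t)

Let x_1 = y, x_2 = y'. Then x_1' = x_2 and x_2' = -20x_1 + 8x_2.
A = [[0,1],[-20,8]]; det(A-λI) = λ^2 - 8λ + 20.
Eigenvalues λ = 4 ± 2i.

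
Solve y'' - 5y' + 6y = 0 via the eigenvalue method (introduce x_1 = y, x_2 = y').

Let x_1 = y, x_2 = y'. Then x_1' = x_2 and x_2' = -6x_1 + 5x_2.
A = [[0,1],[-6,5]]; det(A-λI) = λ^2 - 5λ + 6.
Eigenvalues λ = 2, 3 with eigenvectors (1,2), (1,3).

y(t) = c_1e^(2t) + c_2e^(3t)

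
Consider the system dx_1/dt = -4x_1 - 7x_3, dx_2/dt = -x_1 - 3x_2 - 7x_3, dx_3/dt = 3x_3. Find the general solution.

x_1(t) = -K_2e^(-4t) - K_3e^(3t), x_2(t) = -K_1e^(-3t) - K_2e^(-4t) - K_3e^(3t), x_3(t) = K_3e^(3t)

Coefficient matrix A = [[-4, 0, -7], [-1, -3, -7], [0, 0, 3]].
det(A - λI) = 0 gives eigenvalues λ = -3, -4, 3.
For λ=-3: eigenvector (0,-1,0).
For λ=-4: eigenvector (-1,-1,0).
For λ=3: eigenvector (-1,-1,1).
General solution: K_1e^(-3t)(0,-1,0) + K_2e^(-4t)(-1,-1,0) + K_3e^(3t)(-1,-1,1).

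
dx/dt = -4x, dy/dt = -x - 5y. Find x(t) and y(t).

Coefficient matrix A = [[-4, 0], [-1, -5]].
Characteristic polynomial det(A - λI) = λ^2 + 9λ + 20 = 0.
Eigenvalues λ = -5, -4.
For λ=-5: (A-λI) row 1 is [1, 0], so an eigenvector is (0, -1).
For λ=-4: (A-λI) row 2 is [-1, -1], so an eigenvector is (1, -1).
General solution: K_1e^(-5t)(0,-1) + K_2e^(-4t)(1,-1).

x(t) = K_2e^(-4t), y(t) = -K_1e^(-5t) - K_2e^(-4t)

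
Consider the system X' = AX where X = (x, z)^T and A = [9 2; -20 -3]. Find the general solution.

Coefficient matrix A = [[9, 2], [-20, -3]].
Characteristic polynomial det(A - λI) = λ^2 - 6λ + 13 = 0.
Eigenvalues λ = 3 ± 2i (complex conjugate pair).
For λ=3+2i: an eigenvector is (0,1) - i(1,-3) = (0 - i, 1 + 3i).
A real fundamental pair from Re and Im of e^((3+2i)t)v: X_1 = e^(3t)(cos(2t)·(0,1) + sin(2t)·(1,-3)), X_2 = e^(3t)(sin(2t)·(0,1) - cos(2t)·(1,-3)).
General solution: K_1X_1 + K_2X_2.

x(t) = K_1e^(3t)sin(2t) - K_2e^(3t)cos(2t), z(t) = -3K_1e^(3t)sin(2t) + K_1e^(3t)cos(2t) + K_2e^(3t)sin(2t) + 3K_2e^(3t)cos(2t)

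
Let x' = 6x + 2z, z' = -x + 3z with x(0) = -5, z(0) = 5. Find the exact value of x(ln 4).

-1280

A = [[6,2],[-1,3]]; eigenvalues λ = 5, 4.
Eigenvectors: (-2,1) for λ=5, (-1,1) for λ=4.
From the initial condition, c_1 = 0, c_2 = 5.
x(ln 4) = (0)(4^5)(-2) + (5)(4^4)(-1) = -1280.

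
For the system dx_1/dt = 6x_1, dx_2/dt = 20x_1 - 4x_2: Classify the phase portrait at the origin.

saddle

A = [[6,0],[20,-4]]; det(A-λI) = λ^2 - 2λ - 24.
λ = -4, 6: opposite signs.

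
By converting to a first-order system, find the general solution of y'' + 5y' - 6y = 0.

Let x_1 = y, x_2 = y'. Then x_1' = x_2 and x_2' = 6x_1 - 5x_2.
A = [[0,1],[6,-5]]; det(A-λI) = λ^2 + 5λ - 6.
Eigenvalues λ = 1, -6 with eigenvectors (1,1), (1,-6).

y(t) = c_1e^(t) + c_2e^(-6t)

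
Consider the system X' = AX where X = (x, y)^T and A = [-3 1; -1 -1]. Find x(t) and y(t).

x(t) = -C_1e^(-2t) - C_2te^(-2t) - 2C_2e^(-2t), y(t) = -C_1e^(-2t) - C_2te^(-2t) - 3C_2e^(-2t)

Coefficient matrix A = [[-3, 1], [-1, -1]].
Characteristic polynomial det(A - λI) = λ^2 + 4λ + 4 = 0.
Single eigenvalue λ = -2 with algebraic multiplicity 2.
Eigenvector v = (-1,-1); generalized eigenvector w with (A-λI)w=v is (-2,-3).
General solution: e^(-2t)[C_1·v + C_2·(t·v + w)].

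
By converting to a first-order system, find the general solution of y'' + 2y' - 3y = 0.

y(t) = c_1e^(t) + c_2e^(-3t)

Let x_1 = y, x_2 = y'. Then x_1' = x_2 and x_2' = 3x_1 - 2x_2.
A = [[0,1],[3,-2]]; det(A-λI) = λ^2 + 2λ - 3.
Eigenvalues λ = 1, -3 with eigenvectors (1,1), (1,-3).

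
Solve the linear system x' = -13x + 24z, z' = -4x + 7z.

Coefficient matrix A = [[-13, 24], [-4, 7]].
Characteristic polynomial det(A - λI) = λ^2 + 6λ + 5 = 0.
Eigenvalues λ = -1, -5.
For λ=-1: (A-λI) row 1 is [-12, 24], so an eigenvector is (-2, -1).
For λ=-5: (A-λI) row 1 is [-8, 24], so an eigenvector is (-3, -1).
General solution: K_1e^(-t)(-2,-1) + K_2e^(-5t)(-3,-1).

x(t) = -2K_1e^(-t) - 3K_2e^(-5t), z(t) = -K_1e^(-t) - K_2e^(-5t)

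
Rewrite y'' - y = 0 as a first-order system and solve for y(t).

y(t) = K_1e^(t) + K_2e^(-t)

Let x_1 = y, x_2 = y'. Then x_1' = x_2 and x_2' = x_1.
A = [[0,1],[1,0]]; det(A-λI) = λ^2 - 1.
Eigenvalues λ = 1, -1 with eigenvectors (1,1), (1,-1).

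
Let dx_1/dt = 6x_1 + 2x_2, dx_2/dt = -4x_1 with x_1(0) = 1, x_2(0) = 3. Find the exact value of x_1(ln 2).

A = [[6,2],[-4,0]]; eigenvalues λ = 2, 4.
Eigenvectors: (1,-2) for λ=2, (-1,1) for λ=4.
From the initial condition, c_1 = -4, c_2 = -5.
x_1(ln 2) = (-4)(2^2)(1) + (-5)(2^4)(-1) = 64.

64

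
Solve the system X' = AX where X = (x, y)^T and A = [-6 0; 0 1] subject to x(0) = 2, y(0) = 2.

Coefficient matrix A = [[-6, 0], [0, 1]].
Characteristic polynomial det(A - λI) = λ^2 + 5λ - 6 = 0.
Eigenvalues λ = 1, -6.
For λ=1: (A-λI) row 1 is [-7, 0], so an eigenvector is (0, 1).
For λ=-6: (A-λI) row 2 is [0, 7], so an eigenvector is (-1, 0).
General solution: C_1e^(t)(0,1) + C_2e^(-6t)(-1,0).
Applying x(0)=2, y(0)=2 gives C_1=2, C_2=-2.

x(t) = 2e^(-6t), y(t) = 2e^(t)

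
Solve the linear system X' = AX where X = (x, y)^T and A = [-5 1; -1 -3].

x(t) = K_1e^(-4t) + K_2te^(-4t) + K_2e^(-4t), y(t) = K_1e^(-4t) + K_2te^(-4t) + 2K_2e^(-4t)

Coefficient matrix A = [[-5, 1], [-1, -3]].
Characteristic polynomial det(A - λI) = λ^2 + 8λ + 16 = 0.
Single eigenvalue λ = -4 with algebraic multiplicity 2.
Eigenvector v = (1,1); generalized eigenvector w with (A-λI)w=v is (1,2).
General solution: e^(-4t)[K_1·v + K_2·(t·v + w)].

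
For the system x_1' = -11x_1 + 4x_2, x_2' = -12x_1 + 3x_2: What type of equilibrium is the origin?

A = [[-11,4],[-12,3]]; det(A-λI) = λ^2 + 8λ + 15.
λ = -5, -3: both negative.

stable node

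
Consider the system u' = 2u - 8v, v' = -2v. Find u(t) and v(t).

u(t) = -c_1e^(2t) - 2c_2e^(-2t), v(t) = -c_2e^(-2t)

Coefficient matrix A = [[2, -8], [0, -2]].
Characteristic polynomial det(A - λI) = λ^2 - 4 = 0.
Eigenvalues λ = 2, -2.
For λ=2: (A-λI) row 1 is [0, -8], so an eigenvector is (-1, 0).
For λ=-2: (A-λI) row 1 is [4, -8], so an eigenvector is (-2, -1).
General solution: c_1e^(2t)(-1,0) + c_2e^(-2t)(-2,-1).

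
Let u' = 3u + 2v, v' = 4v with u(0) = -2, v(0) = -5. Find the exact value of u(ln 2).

-96

A = [[3,2],[0,4]]; eigenvalues λ = 4, 3.
Eigenvectors: (2,1) for λ=4, (1,0) for λ=3.
From the initial condition, c_1 = -5, c_2 = 8.
u(ln 2) = (-5)(2^4)(2) + (8)(2^3)(1) = -96.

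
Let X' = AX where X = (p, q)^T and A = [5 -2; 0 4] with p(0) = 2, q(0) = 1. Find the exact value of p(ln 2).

A = [[5,-2],[0,4]]; eigenvalues λ = 4, 5.
Eigenvectors: (-2,-1) for λ=4, (1,0) for λ=5.
From the initial condition, c_1 = -1, c_2 = 0.
p(ln 2) = (-1)(2^4)(-2) + (0)(2^5)(1) = 32.

32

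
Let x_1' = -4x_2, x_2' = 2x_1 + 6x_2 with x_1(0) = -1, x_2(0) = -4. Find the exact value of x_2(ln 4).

A = [[0,-4],[2,6]]; eigenvalues λ = 4, 2.
Eigenvectors: (-1,1) for λ=4, (-2,1) for λ=2.
From the initial condition, c_1 = -9, c_2 = 5.
x_2(ln 4) = (-9)(4^4)(1) + (5)(4^2)(1) = -2224.

-2224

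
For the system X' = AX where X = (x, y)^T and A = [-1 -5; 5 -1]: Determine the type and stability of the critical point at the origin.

stable spiral

A = [[-1,-5],[5,-1]]; det(A-λI) = λ^2 + 2λ + 26.
λ = -1 ± 5i: negative real part.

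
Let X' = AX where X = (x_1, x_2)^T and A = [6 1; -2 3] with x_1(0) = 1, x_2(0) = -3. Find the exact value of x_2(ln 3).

A = [[6,1],[-2,3]]; eigenvalues λ = 5, 4.
Eigenvectors: (-1,1) for λ=5, (1,-2) for λ=4.
From the initial condition, c_1 = 1, c_2 = 2.
x_2(ln 3) = (1)(3^5)(1) + (2)(3^4)(-2) = -81.

-81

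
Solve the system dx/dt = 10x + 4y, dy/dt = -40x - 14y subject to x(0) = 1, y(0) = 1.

Coefficient matrix A = [[10, 4], [-40, -14]].
Characteristic polynomial det(A - λI) = λ^2 + 4λ + 20 = 0.
Eigenvalues λ = -2 ± 4i (complex conjugate pair).
For λ=-2+4i: an eigenvector is (1,-3) - i(0,-1) = (1, -3 + i).
A real fundamental pair from Re and Im of e^((-2+4i)t)v: X_1 = e^(-2t)(cos(4t)·(1,-3) + sin(4t)·(0,-1)), X_2 = e^(-2t)(sin(4t)·(1,-3) - cos(4t)·(0,-1)).
General solution: K_1X_1 + K_2X_2.
Applying x(0)=1, y(0)=1 gives K_1=1, K_2=4.

x(t) = 4e^(-2t)sin(4t) + e^(-2t)cos(4t), y(t) = -13e^(-2t)sin(4t) + e^(-2t)cos(4t)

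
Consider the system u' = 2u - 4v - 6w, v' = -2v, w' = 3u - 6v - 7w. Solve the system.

Coefficient matrix A = [[2, -4, -6], [0, -2, 0], [3, -6, -7]].
det(A - λI) = 0 gives eigenvalues λ = -1, -4, -2.
For λ=-1: eigenvector (2,0,1).
For λ=-4: eigenvector (1,0,1).
For λ=-2: eigenvector (-8,1,-6).
General solution: C_1e^(-t)(2,0,1) + C_2e^(-4t)(1,0,1) + C_3e^(-2t)(-8,1,-6).

u(t) = 2C_1e^(-t) + C_2e^(-4t) - 8C_3e^(-2t), v(t) = C_3e^(-2t), w(t) = C_1e^(-t) + C_2e^(-4t) - 6C_3e^(-2t)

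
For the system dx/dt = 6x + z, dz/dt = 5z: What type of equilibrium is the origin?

A = [[6,1],[0,5]]; det(A-λI) = λ^2 - 11λ + 30.
λ = 5, 6: both positive.

unstable node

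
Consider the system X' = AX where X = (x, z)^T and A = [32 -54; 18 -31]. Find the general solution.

Coefficient matrix A = [[32, -54], [18, -31]].
Characteristic polynomial det(A - λI) = λ^2 - λ - 20 = 0.
Eigenvalues λ = 5, -4.
For λ=5: (A-λI) row 1 is [27, -54], so an eigenvector is (-2, -1).
For λ=-4: (A-λI) row 1 is [36, -54], so an eigenvector is (-3, -2).
General solution: C_1e^(5t)(-2,-1) + C_2e^(-4t)(-3,-2).

x(t) = -2C_1e^(5t) - 3C_2e^(-4t), z(t) = -C_1e^(5t) - 2C_2e^(-4t)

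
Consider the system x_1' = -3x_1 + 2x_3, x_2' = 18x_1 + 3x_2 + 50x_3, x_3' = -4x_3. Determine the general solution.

x_1(t) = c_2e^(-3t) - 2c_3e^(-4t), x_2(t) = c_1e^(3t) - 3c_2e^(-3t) - 2c_3e^(-4t), x_3(t) = c_3e^(-4t)

Coefficient matrix A = [[-3, 0, 2], [18, 3, 50], [0, 0, -4]].
det(A - λI) = 0 gives eigenvalues λ = 3, -3, -4.
For λ=3: eigenvector (0,1,0).
For λ=-3: eigenvector (1,-3,0).
For λ=-4: eigenvector (-2,-2,1).
General solution: c_1e^(3t)(0,1,0) + c_2e^(-3t)(1,-3,0) + c_3e^(-4t)(-2,-2,1).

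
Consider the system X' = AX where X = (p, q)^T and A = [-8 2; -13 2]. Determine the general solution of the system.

p(t) = -C_1e^(-3t)sin(t) - C_1e^(-3t)cos(t) - C_2e^(-3t)sin(t) + C_2e^(-3t)cos(t), q(t) = -2C_1e^(-3t)sin(t) - 3C_1e^(-3t)cos(t) - 3C_2e^(-3t)sin(t) + 2C_2e^(-3t)cos(t)

Coefficient matrix A = [[-8, 2], [-13, 2]].
Characteristic polynomial det(A - λI) = λ^2 + 6λ + 10 = 0.
Eigenvalues λ = -3 ± i (complex conjugate pair).
For λ=-3+i: an eigenvector is (-1,-3) - i(-1,-2) = (-1 + i, -3 + 2i).
A real fundamental pair from Re and Im of e^((-3+i)t)v: X_1 = e^(-3t)(cos(t)·(-1,-3) + sin(t)·(-1,-2)), X_2 = e^(-3t)(sin(t)·(-1,-3) - cos(t)·(-1,-2)).
General solution: C_1X_1 + C_2X_2.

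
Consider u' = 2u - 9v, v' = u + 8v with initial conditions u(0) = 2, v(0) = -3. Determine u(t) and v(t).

Coefficient matrix A = [[2, -9], [1, 8]].
Characteristic polynomial det(A - λI) = λ^2 - 10λ + 25 = 0.
Single eigenvalue λ = 5 with algebraic multiplicity 2.
Eigenvector v = (-3,1); generalized eigenvector w with (A-λI)w=v is (1,0).
General solution: e^(5t)[c_1·v + c_2·(t·v + w)].
Applying u(0)=2, v(0)=-3 gives c_1=-3, c_2=-7.

u(t) = 21te^(5t) + 2e^(5t), v(t) = -7te^(5t) - 3e^(5t)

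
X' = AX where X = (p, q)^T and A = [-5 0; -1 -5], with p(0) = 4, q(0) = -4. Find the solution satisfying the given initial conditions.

p(t) = 4e^(-5t), q(t) = -4te^(-5t) - 4e^(-5t)

Coefficient matrix A = [[-5, 0], [-1, -5]].
Characteristic polynomial det(A - λI) = λ^2 + 10λ + 25 = 0.
Single eigenvalue λ = -5 with algebraic multiplicity 2.
Eigenvector v = (0,1); generalized eigenvector w with (A-λI)w=v is (-1,-2).
General solution: e^(-5t)[C_1·v + C_2·(t·v + w)].
Applying p(0)=4, q(0)=-4 gives C_1=-12, C_2=-4.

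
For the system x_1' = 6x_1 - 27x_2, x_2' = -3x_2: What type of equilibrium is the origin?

saddle

A = [[6,-27],[0,-3]]; det(A-λI) = λ^2 - 3λ - 18.
λ = -3, 6: opposite signs.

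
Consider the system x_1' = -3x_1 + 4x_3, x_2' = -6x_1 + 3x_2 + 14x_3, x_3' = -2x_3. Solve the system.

Coefficient matrix A = [[-3, 0, 4], [-6, 3, 14], [0, 0, -2]].
det(A - λI) = 0 gives eigenvalues λ = -3, 3, -2.
For λ=-3: eigenvector (1,1,0).
For λ=3: eigenvector (0,1,0).
For λ=-2: eigenvector (4,2,1).
General solution: C_1e^(-3t)(1,1,0) + C_2e^(3t)(0,1,0) + C_3e^(-2t)(4,2,1).

x_1(t) = C_1e^(-3t) + 4C_3e^(-2t), x_2(t) = C_1e^(-3t) + C_2e^(3t) + 2C_3e^(-2t), x_3(t) = C_3e^(-2t)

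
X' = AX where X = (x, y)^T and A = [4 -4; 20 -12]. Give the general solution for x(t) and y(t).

Coefficient matrix A = [[4, -4], [20, -12]].
Characteristic polynomial det(A - λI) = λ^2 + 8λ + 32 = 0.
Eigenvalues λ = -4 ± 4i (complex conjugate pair).
For λ=-4+4i: an eigenvector is (0,-1) - i(1,2) = (0 - i, -1 - 2i).
A real fundamental pair from Re and Im of e^((-4+4i)t)v: X_1 = e^(-4t)(cos(4t)·(0,-1) + sin(4t)·(1,2)), X_2 = e^(-4t)(sin(4t)·(0,-1) - cos(4t)·(1,2)).
General solution: c_1X_1 + c_2X_2.

x(t) = c_1e^(-4t)sin(4t) - c_2e^(-4t)cos(4t), y(t) = 2c_1e^(-4t)sin(4t) - c_1e^(-4t)cos(4t) - c_2e^(-4t)sin(4t) - 2c_2e^(-4t)cos(4t)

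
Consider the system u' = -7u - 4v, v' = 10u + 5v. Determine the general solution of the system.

Coefficient matrix A = [[-7, -4], [10, 5]].
Characteristic polynomial det(A - λI) = λ^2 + 2λ + 5 = 0.
Eigenvalues λ = -1 ± 2i (complex conjugate pair).
For λ=-1+2i: an eigenvector is (1,-1) - i(-1,2) = (1 + i, -1 - 2i).
A real fundamental pair from Re and Im of e^((-1+2i)t)v: X_1 = e^(-t)(cos(2t)·(1,-1) + sin(2t)·(-1,2)), X_2 = e^(-t)(sin(2t)·(1,-1) - cos(2t)·(-1,2)).
General solution: c_1X_1 + c_2X_2.

u(t) = -c_1e^(-t)sin(2t) + c_1e^(-t)cos(2t) + c_2e^(-t)sin(2t) + c_2e^(-t)cos(2t), v(t) = 2c_1e^(-t)sin(2t) - c_1e^(-t)cos(2t) - c_2e^(-t)sin(2t) - 2c_2e^(-t)cos(2t)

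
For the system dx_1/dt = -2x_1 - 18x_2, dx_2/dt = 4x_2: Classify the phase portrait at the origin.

A = [[-2,-18],[0,4]]; det(A-λI) = λ^2 - 2λ - 8.
λ = -2, 4: opposite signs.

saddle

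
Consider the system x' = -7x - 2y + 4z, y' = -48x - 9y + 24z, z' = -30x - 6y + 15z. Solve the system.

x(t) = c_1e^(-3t) - c_2e^(-t), y(t) = 4c_1e^(-3t) - 3c_2e^(-t) + 2c_3e^(3t), z(t) = 3c_1e^(-3t) - 3c_2e^(-t) + c_3e^(3t)

Coefficient matrix A = [[-7, -2, 4], [-48, -9, 24], [-30, -6, 15]].
det(A - λI) = 0 gives eigenvalues λ = -3, -1, 3.
For λ=-3: eigenvector (1,4,3).
For λ=-1: eigenvector (-1,-3,-3).
For λ=3: eigenvector (0,2,1).
General solution: c_1e^(-3t)(1,4,3) + c_2e^(-t)(-1,-3,-3) + c_3e^(3t)(0,2,1).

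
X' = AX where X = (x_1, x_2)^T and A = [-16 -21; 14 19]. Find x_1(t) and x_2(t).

x_1(t) = K_1e^(5t) - 3K_2e^(-2t), x_2(t) = -K_1e^(5t) + 2K_2e^(-2t)

Coefficient matrix A = [[-16, -21], [14, 19]].
Characteristic polynomial det(A - λI) = λ^2 - 3λ - 10 = 0.
Eigenvalues λ = 5, -2.
For λ=5: (A-λI) row 1 is [-21, -21], so an eigenvector is (1, -1).
For λ=-2: (A-λI) row 1 is [-14, -21], so an eigenvector is (-3, 2).
General solution: K_1e^(5t)(1,-1) + K_2e^(-2t)(-3,2).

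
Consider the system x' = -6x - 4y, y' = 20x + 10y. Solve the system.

x(t) = c_1e^(2t)cos(4t) + c_2e^(2t)sin(4t), y(t) = c_1e^(2t)sin(4t) - 2c_1e^(2t)cos(4t) - 2c_2e^(2t)sin(4t) - c_2e^(2t)cos(4t)

Coefficient matrix A = [[-6, -4], [20, 10]].
Characteristic polynomial det(A - λI) = λ^2 - 4λ + 20 = 0.
Eigenvalues λ = 2 ± 4i (complex conjugate pair).
For λ=2+4i: an eigenvector is (1,-2) - i(0,1) = (1, -2 - i).
A real fundamental pair from Re and Im of e^((2+4i)t)v: X_1 = e^(2t)(cos(4t)·(1,-2) + sin(4t)·(0,1)), X_2 = e^(2t)(sin(4t)·(1,-2) - cos(4t)·(0,1)).
General solution: c_1X_1 + c_2X_2.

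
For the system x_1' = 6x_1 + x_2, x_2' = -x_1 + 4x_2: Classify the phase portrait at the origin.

unstable improper node

A = [[6,1],[-1,4]]; det(A-λI) = λ^2 - 10λ + 25.
repeated λ = 5 with a single eigenvector.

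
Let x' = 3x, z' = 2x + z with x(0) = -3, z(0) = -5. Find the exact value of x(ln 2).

A = [[3,0],[2,1]]; eigenvalues λ = 3, 1.
Eigenvectors: (-1,-1) for λ=3, (0,1) for λ=1.
From the initial condition, c_1 = 3, c_2 = -2.
x(ln 2) = (3)(2^3)(-1) + (-2)(2^1)(0) = -24.

-24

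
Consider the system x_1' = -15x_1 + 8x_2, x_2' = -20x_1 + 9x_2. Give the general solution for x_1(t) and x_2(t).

Coefficient matrix A = [[-15, 8], [-20, 9]].
Characteristic polynomial det(A - λI) = λ^2 + 6λ + 25 = 0.
Eigenvalues λ = -3 ± 4i (complex conjugate pair).
For λ=-3+4i: an eigenvector is (-1,-2) - i(-1,-1) = (-1 + i, -2 + i).
A real fundamental pair from Re and Im of e^((-3+4i)t)v: X_1 = e^(-3t)(cos(4t)·(-1,-2) + sin(4t)·(-1,-1)), X_2 = e^(-3t)(sin(4t)·(-1,-2) - cos(4t)·(-1,-1)).
General solution: K_1X_1 + K_2X_2.

x_1(t) = -K_1e^(-3t)sin(4t) - K_1e^(-3t)cos(4t) - K_2e^(-3t)sin(4t) + K_2e^(-3t)cos(4t), x_2(t) = -K_1e^(-3t)sin(4t) - 2K_1e^(-3t)cos(4t) - 2K_2e^(-3t)sin(4t) + K_2e^(-3t)cos(4t)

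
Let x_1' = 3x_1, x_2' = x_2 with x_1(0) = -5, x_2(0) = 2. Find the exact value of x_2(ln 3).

6

A = [[3,0],[0,1]]; eigenvalues λ = 1, 3.
Eigenvectors: (0,1) for λ=1, (-1,0) for λ=3.
From the initial condition, c_1 = 2, c_2 = 5.
x_2(ln 3) = (2)(3^1)(1) + (5)(3^3)(0) = 6.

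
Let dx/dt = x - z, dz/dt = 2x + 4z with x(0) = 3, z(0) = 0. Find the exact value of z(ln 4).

A = [[1,-1],[2,4]]; eigenvalues λ = 3, 2.
Eigenvectors: (-1,2) for λ=3, (-1,1) for λ=2.
From the initial condition, c_1 = 3, c_2 = -6.
z(ln 4) = (3)(4^3)(2) + (-6)(4^2)(1) = 288.

288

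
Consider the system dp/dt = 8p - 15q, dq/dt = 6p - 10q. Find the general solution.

Coefficient matrix A = [[8, -15], [6, -10]].
Characteristic polynomial det(A - λI) = λ^2 + 2λ + 10 = 0.
Eigenvalues λ = -1 ± 3i (complex conjugate pair).
For λ=-1+3i: an eigenvector is (2,1) - i(1,1) = (2 - i, 1 - i).
A real fundamental pair from Re and Im of e^((-1+3i)t)v: X_1 = e^(-t)(cos(3t)·(2,1) + sin(3t)·(1,1)), X_2 = e^(-t)(sin(3t)·(2,1) - cos(3t)·(1,1)).
General solution: c_1X_1 + c_2X_2.

p(t) = c_1e^(-t)sin(3t) + 2c_1e^(-t)cos(3t) + 2c_2e^(-t)sin(3t) - c_2e^(-t)cos(3t), q(t) = c_1e^(-t)sin(3t) + c_1e^(-t)cos(3t) + c_2e^(-t)sin(3t) - c_2e^(-t)cos(3t)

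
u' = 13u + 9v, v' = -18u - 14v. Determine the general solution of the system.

u(t) = -C_1e^(-5t) - C_2e^(4t), v(t) = 2C_1e^(-5t) + C_2e^(4t)

Coefficient matrix A = [[13, 9], [-18, -14]].
Characteristic polynomial det(A - λI) = λ^2 + λ - 20 = 0.
Eigenvalues λ = -5, 4.
For λ=-5: (A-λI) row 1 is [18, 9], so an eigenvector is (-1, 2).
For λ=4: (A-λI) row 1 is [9, 9], so an eigenvector is (-1, 1).
General solution: C_1e^(-5t)(-1,2) + C_2e^(4t)(-1,1).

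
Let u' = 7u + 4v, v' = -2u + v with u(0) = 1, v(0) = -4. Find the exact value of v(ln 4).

2624

A = [[7,4],[-2,1]]; eigenvalues λ = 3, 5.
Eigenvectors: (-1,1) for λ=3, (2,-1) for λ=5.
From the initial condition, c_1 = -7, c_2 = -3.
v(ln 4) = (-7)(4^3)(1) + (-3)(4^5)(-1) = 2624.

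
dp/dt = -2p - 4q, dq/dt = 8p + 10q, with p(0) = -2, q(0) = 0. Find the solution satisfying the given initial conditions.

Coefficient matrix A = [[-2, -4], [8, 10]].
Characteristic polynomial det(A - λI) = λ^2 - 8λ + 12 = 0.
Eigenvalues λ = 6, 2.
For λ=6: (A-λI) row 1 is [-8, -4], so an eigenvector is (1, -2).
For λ=2: (A-λI) row 1 is [-4, -4], so an eigenvector is (-1, 1).
General solution: C_1e^(6t)(1,-2) + C_2e^(2t)(-1,1).
Applying p(0)=-2, q(0)=0 gives C_1=2, C_2=4.

p(t) = 2e^(6t) - 4e^(2t), q(t) = -4e^(6t) + 4e^(2t)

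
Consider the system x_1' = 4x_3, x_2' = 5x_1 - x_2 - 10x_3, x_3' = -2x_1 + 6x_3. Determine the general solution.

x_1(t) = 2K_1e^(2t) + K_3e^(4t), x_2(t) = K_2e^(-t) - K_3e^(4t), x_3(t) = K_1e^(2t) + K_3e^(4t)

Coefficient matrix A = [[0, 0, 4], [5, -1, -10], [-2, 0, 6]].
det(A - λI) = 0 gives eigenvalues λ = 2, -1, 4.
For λ=2: eigenvector (2,0,1).
For λ=-1: eigenvector (0,1,0).
For λ=4: eigenvector (1,-1,1).
General solution: K_1e^(2t)(2,0,1) + K_2e^(-t)(0,1,0) + K_3e^(4t)(1,-1,1).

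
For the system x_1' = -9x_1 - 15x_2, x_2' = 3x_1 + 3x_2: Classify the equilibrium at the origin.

stable spiral

A = [[-9,-15],[3,3]]; det(A-λI) = λ^2 + 6λ + 18.
λ = -3 ± 3i: negative real part.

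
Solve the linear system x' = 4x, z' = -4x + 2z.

x(t) = c_1e^(4t), z(t) = -2c_1e^(4t) + c_2e^(2t)

Coefficient matrix A = [[4, 0], [-4, 2]].
Characteristic polynomial det(A - λI) = λ^2 - 6λ + 8 = 0.
Eigenvalues λ = 4, 2.
For λ=4: (A-λI) row 2 is [-4, -2], so an eigenvector is (1, -2).
For λ=2: (A-λI) row 1 is [2, 0], so an eigenvector is (0, 1).
General solution: c_1e^(4t)(1,-2) + c_2e^(2t)(0,1).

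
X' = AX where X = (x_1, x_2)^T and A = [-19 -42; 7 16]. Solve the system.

Coefficient matrix A = [[-19, -42], [7, 16]].
Characteristic polynomial det(A - λI) = λ^2 + 3λ - 10 = 0.
Eigenvalues λ = -5, 2.
For λ=-5: (A-λI) row 1 is [-14, -42], so an eigenvector is (3, -1).
For λ=2: (A-λI) row 1 is [-21, -42], so an eigenvector is (-2, 1).
General solution: K_1e^(-5t)(3,-1) + K_2e^(2t)(-2,1).

x_1(t) = 3K_1e^(-5t) - 2K_2e^(2t), x_2(t) = -K_1e^(-5t) + K_2e^(2t)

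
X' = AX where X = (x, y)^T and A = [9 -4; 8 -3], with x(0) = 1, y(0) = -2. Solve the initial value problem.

x(t) = 4e^(5t) - 3e^(t), y(t) = 4e^(5t) - 6e^(t)

Coefficient matrix A = [[9, -4], [8, -3]].
Characteristic polynomial det(A - λI) = λ^2 - 6λ + 5 = 0.
Eigenvalues λ = 1, 5.
For λ=1: (A-λI) row 1 is [8, -4], so an eigenvector is (1, 2).
For λ=5: (A-λI) row 1 is [4, -4], so an eigenvector is (1, 1).
General solution: c_1e^(t)(1,2) + c_2e^(5t)(1,1).
Applying x(0)=1, y(0)=-2 gives c_1=-3, c_2=4.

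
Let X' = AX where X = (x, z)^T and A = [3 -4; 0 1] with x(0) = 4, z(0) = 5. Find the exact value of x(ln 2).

-28

A = [[3,-4],[0,1]]; eigenvalues λ = 3, 1.
Eigenvectors: (1,0) for λ=3, (2,1) for λ=1.
From the initial condition, c_1 = -6, c_2 = 5.
x(ln 2) = (-6)(2^3)(1) + (5)(2^1)(2) = -28.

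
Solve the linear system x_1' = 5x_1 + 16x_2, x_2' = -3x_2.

x_1(t) = 2K_1e^(-3t) + K_2e^(5t), x_2(t) = -K_1e^(-3t)

Coefficient matrix A = [[5, 16], [0, -3]].
Characteristic polynomial det(A - λI) = λ^2 - 2λ - 15 = 0.
Eigenvalues λ = -3, 5.
For λ=-3: (A-λI) row 1 is [8, 16], so an eigenvector is (2, -1).
For λ=5: (A-λI) row 1 is [0, 16], so an eigenvector is (1, 0).
General solution: K_1e^(-3t)(2,-1) + K_2e^(5t)(1,0).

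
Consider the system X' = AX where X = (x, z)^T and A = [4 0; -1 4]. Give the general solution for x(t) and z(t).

Coefficient matrix A = [[4, 0], [-1, 4]].
Characteristic polynomial det(A - λI) = λ^2 - 8λ + 16 = 0.
Single eigenvalue λ = 4 with algebraic multiplicity 2.
Eigenvector v = (0,-1); generalized eigenvector w with (A-λI)w=v is (1,2).
General solution: e^(4t)[c_1·v + c_2·(t·v + w)].

x(t) = c_2e^(4t), z(t) = -c_1e^(4t) - c_2te^(4t) + 2c_2e^(4t)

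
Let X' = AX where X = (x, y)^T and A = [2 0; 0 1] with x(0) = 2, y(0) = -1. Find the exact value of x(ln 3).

A = [[2,0],[0,1]]; eigenvalues λ = 1, 2.
Eigenvectors: (0,1) for λ=1, (-1,0) for λ=2.
From the initial condition, c_1 = -1, c_2 = -2.
x(ln 3) = (-1)(3^1)(0) + (-2)(3^2)(-1) = 18.

18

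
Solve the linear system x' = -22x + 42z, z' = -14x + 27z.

Coefficient matrix A = [[-22, 42], [-14, 27]].
Characteristic polynomial det(A - λI) = λ^2 - 5λ - 6 = 0.
Eigenvalues λ = 6, -1.
For λ=6: (A-λI) row 1 is [-28, 42], so an eigenvector is (-3, -2).
For λ=-1: (A-λI) row 1 is [-21, 42], so an eigenvector is (-2, -1).
General solution: c_1e^(6t)(-3,-2) + c_2e^(-t)(-2,-1).

x(t) = -3c_1e^(6t) - 2c_2e^(-t), z(t) = -2c_1e^(6t) - c_2e^(-t)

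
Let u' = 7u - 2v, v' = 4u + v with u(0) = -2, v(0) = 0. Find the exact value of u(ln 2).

A = [[7,-2],[4,1]]; eigenvalues λ = 3, 5.
Eigenvectors: (-1,-2) for λ=3, (-1,-1) for λ=5.
From the initial condition, c_1 = -2, c_2 = 4.
u(ln 2) = (-2)(2^3)(-1) + (4)(2^5)(-1) = -112.

-112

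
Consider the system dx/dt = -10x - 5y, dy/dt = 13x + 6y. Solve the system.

Coefficient matrix A = [[-10, -5], [13, 6]].
Characteristic polynomial det(A - λI) = λ^2 + 4λ + 5 = 0.
Eigenvalues λ = -2 ± i (complex conjugate pair).
For λ=-2+i: an eigenvector is (1,-2) - i(2,-3) = (1 - 2i, -2 + 3i).
A real fundamental pair from Re and Im of e^((-2+i)t)v: X_1 = e^(-2t)(cos(t)·(1,-2) + sin(t)·(2,-3)), X_2 = e^(-2t)(sin(t)·(1,-2) - cos(t)·(2,-3)).
General solution: C_1X_1 + C_2X_2.

x(t) = 2C_1e^(-2t)sin(t) + C_1e^(-2t)cos(t) + C_2e^(-2t)sin(t) - 2C_2e^(-2t)cos(t), y(t) = -3C_1e^(-2t)sin(t) - 2C_1e^(-2t)cos(t) - 2C_2e^(-2t)sin(t) + 3C_2e^(-2t)cos(t)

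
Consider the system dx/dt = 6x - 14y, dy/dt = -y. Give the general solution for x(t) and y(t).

Coefficient matrix A = [[6, -14], [0, -1]].
Characteristic polynomial det(A - λI) = λ^2 - 5λ - 6 = 0.
Eigenvalues λ = 6, -1.
For λ=6: (A-λI) row 1 is [0, -14], so an eigenvector is (1, 0).
For λ=-1: (A-λI) row 1 is [7, -14], so an eigenvector is (-2, -1).
General solution: C_1e^(6t)(1,0) + C_2e^(-t)(-2,-1).

x(t) = C_1e^(6t) - 2C_2e^(-t), y(t) = -C_2e^(-t)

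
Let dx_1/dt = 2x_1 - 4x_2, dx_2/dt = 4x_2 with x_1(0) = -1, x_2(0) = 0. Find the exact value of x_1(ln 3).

-9

A = [[2,-4],[0,4]]; eigenvalues λ = 4, 2.
Eigenvectors: (2,-1) for λ=4, (-1,0) for λ=2.
From the initial condition, c_1 = 0, c_2 = 1.
x_1(ln 3) = (0)(3^4)(2) + (1)(3^2)(-1) = -9.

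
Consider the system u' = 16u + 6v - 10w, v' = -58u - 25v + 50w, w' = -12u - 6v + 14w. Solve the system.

u(t) = -2C_1e^(-t) + C_2e^(4t) - C_3e^(2t), v(t) = 9C_1e^(-t) - 2C_2e^(4t) + 4C_3e^(2t), w(t) = 2C_1e^(-t) + C_3e^(2t)

Coefficient matrix A = [[16, 6, -10], [-58, -25, 50], [-12, -6, 14]].
det(A - λI) = 0 gives eigenvalues λ = -1, 4, 2.
For λ=-1: eigenvector (-2,9,2).
For λ=4: eigenvector (1,-2,0).
For λ=2: eigenvector (-1,4,1).
General solution: C_1e^(-t)(-2,9,2) + C_2e^(4t)(1,-2,0) + C_3e^(2t)(-1,4,1).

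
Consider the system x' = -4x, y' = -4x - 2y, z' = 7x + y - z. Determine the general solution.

x(t) = c_3e^(-4t), y(t) = c_2e^(-2t) + 2c_3e^(-4t), z(t) = c_1e^(-t) - c_2e^(-2t) - 3c_3e^(-4t)

Coefficient matrix A = [[-4, 0, 0], [-4, -2, 0], [7, 1, -1]].
det(A - λI) = 0 gives eigenvalues λ = -1, -2, -4.
For λ=-1: eigenvector (0,0,1).
For λ=-2: eigenvector (0,1,-1).
For λ=-4: eigenvector (1,2,-3).
General solution: c_1e^(-t)(0,0,1) + c_2e^(-2t)(0,1,-1) + c_3e^(-4t)(1,2,-3).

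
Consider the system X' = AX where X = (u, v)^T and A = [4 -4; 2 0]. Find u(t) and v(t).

u(t) = K_1e^(2t)sin(2t) - K_1e^(2t)cos(2t) - K_2e^(2t)sin(2t) - K_2e^(2t)cos(2t), v(t) = -K_1e^(2t)cos(2t) - K_2e^(2t)sin(2t)

Coefficient matrix A = [[4, -4], [2, 0]].
Characteristic polynomial det(A - λI) = λ^2 - 4λ + 8 = 0.
Eigenvalues λ = 2 ± 2i (complex conjugate pair).
For λ=2+2i: an eigenvector is (-1,-1) - i(1,0) = (-1 - i, -1).
A real fundamental pair from Re and Im of e^((2+2i)t)v: X_1 = e^(2t)(cos(2t)·(-1,-1) + sin(2t)·(1,0)), X_2 = e^(2t)(sin(2t)·(-1,-1) - cos(2t)·(1,0)).
General solution: K_1X_1 + K_2X_2.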